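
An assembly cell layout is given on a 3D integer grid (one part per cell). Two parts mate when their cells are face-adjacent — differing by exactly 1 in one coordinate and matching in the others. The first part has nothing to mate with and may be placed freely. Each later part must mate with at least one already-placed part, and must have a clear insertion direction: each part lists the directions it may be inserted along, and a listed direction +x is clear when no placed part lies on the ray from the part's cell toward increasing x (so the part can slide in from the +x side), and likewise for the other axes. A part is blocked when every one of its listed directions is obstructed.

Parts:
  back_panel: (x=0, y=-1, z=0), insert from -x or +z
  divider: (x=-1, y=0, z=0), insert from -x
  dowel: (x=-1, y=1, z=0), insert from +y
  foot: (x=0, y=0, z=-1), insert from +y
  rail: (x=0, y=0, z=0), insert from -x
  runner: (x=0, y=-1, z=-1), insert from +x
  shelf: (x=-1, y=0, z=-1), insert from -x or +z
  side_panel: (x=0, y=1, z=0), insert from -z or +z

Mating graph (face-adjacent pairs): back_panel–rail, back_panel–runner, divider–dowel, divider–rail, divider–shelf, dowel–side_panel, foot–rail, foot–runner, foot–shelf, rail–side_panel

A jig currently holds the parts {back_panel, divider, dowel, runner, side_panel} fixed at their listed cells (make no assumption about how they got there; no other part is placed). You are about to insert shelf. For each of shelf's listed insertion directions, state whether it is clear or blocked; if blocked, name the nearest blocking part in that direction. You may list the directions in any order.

+z: blocked by divider; -x: clear

-x: ray from shelf(-1, 0, -1) has no placed part ⇒ clear
+z: nearest on ray is divider@(-1, 0, 0) ⇒ blocked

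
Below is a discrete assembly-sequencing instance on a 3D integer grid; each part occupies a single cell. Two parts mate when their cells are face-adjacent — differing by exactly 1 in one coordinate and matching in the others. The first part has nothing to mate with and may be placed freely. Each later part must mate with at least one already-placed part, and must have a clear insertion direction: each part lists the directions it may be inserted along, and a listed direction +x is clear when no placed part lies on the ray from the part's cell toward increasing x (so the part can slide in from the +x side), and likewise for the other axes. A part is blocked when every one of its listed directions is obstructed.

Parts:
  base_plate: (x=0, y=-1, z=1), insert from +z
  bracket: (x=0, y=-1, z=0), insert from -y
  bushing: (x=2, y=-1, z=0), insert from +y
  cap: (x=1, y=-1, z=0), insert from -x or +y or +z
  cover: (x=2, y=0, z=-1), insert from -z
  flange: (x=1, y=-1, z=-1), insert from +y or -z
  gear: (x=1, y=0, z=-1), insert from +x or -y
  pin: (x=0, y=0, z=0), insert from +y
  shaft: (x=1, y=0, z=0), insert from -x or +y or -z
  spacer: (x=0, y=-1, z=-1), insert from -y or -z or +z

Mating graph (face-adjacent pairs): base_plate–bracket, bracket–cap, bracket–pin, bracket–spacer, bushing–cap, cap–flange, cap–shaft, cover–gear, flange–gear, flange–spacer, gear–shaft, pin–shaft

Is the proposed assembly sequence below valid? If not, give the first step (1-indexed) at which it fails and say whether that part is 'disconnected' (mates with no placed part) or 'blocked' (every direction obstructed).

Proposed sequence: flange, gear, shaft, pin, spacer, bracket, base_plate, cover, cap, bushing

Valid

1. flange@(1, -1, -1) [+y clear] — {flange}
2. gear@(1, 0, -1) [+x clear] — {flange, gear}
3. shaft@(1, 0, 0) [-x clear] — {flange, gear, shaft}
4. pin@(0, 0, 0) [+y clear] — {flange, gear, pin, shaft}
5. spacer@(0, -1, -1) [-y clear] — {flange, gear, pin, shaft, spacer}
6. bracket@(0, -1, 0) [-y clear] — {bracket, flange, gear, pin, shaft, spacer}
7. base_plate@(0, -1, 1) [+z clear] — {base_plate, bracket, flange, gear, pin, shaft, spacer}
8. cover@(2, 0, -1) [-z clear] — {base_plate, bracket, cover, flange, gear, pin, shaft, spacer}
9. cap@(1, -1, 0) [+z clear] — {base_plate, bracket, cap, cover, flange, gear, pin, shaft, spacer}
10. bushing@(2, -1, 0) [+y clear] — {base_plate, bracket, bushing, cap, cover, flange, gear, pin, shaft, spacer}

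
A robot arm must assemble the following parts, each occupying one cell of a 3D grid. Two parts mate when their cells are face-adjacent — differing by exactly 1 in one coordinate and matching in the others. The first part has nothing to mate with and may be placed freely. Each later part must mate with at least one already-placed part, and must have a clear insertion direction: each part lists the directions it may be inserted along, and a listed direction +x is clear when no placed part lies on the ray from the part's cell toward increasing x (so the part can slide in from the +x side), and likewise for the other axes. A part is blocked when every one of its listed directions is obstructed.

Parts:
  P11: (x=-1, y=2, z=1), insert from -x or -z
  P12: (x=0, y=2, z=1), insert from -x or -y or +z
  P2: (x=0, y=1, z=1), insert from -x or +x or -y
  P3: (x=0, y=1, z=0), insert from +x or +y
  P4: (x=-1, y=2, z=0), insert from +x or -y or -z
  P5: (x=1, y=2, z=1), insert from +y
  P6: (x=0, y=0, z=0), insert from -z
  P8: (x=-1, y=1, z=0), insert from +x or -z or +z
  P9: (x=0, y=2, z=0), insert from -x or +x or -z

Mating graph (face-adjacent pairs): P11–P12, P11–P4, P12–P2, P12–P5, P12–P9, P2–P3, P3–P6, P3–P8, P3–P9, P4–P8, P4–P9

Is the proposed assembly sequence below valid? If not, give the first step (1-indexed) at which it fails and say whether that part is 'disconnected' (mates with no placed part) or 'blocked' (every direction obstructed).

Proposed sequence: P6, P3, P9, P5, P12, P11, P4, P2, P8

1. P6@(0, 0, 0) [-z clear] — {P6}
2. P3@(0, 1, 0) [+x clear] — {P3, P6}
3. P9@(0, 2, 0) [-x clear] — {P3, P6, P9}
4. P5@(1, 2, 1) — no placed neighbour ⇒ disconnected

Invalid at step 4 (disconnected)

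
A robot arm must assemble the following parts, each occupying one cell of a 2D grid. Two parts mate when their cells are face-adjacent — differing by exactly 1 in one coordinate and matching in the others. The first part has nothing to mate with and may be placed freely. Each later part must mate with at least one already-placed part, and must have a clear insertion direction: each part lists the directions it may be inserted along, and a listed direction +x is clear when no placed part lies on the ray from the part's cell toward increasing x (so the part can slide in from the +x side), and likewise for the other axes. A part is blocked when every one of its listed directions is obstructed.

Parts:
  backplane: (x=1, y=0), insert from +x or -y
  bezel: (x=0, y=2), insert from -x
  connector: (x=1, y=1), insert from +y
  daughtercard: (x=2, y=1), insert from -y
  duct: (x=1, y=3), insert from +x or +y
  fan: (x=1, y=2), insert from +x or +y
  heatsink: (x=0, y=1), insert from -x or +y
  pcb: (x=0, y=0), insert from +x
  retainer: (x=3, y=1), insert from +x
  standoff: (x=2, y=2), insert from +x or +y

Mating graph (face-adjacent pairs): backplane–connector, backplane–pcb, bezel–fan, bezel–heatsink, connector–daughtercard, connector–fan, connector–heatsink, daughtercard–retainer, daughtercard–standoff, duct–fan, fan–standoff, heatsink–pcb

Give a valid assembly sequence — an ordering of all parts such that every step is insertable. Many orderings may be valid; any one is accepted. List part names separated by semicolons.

1. pcb@(0, 0) [+x clear] — {pcb}
2. backplane@(1, 0) [+x clear] — {backplane, pcb}
3. connector@(1, 1) [+y clear] — {backplane, connector, pcb}
4. daughtercard@(2, 1) [-y clear] — {backplane, connector, daughtercard, pcb}
5. retainer@(3, 1) [+x clear] — {backplane, connector, daughtercard, pcb, retainer}
6. heatsink@(0, 1) [-x clear] — {backplane, connector, daughtercard, heatsink, pcb, retainer}
7. bezel@(0, 2) [-x clear] — {backplane, bezel, connector, daughtercard, heatsink, pcb, retainer}
8. fan@(1, 2) [+x clear] — {backplane, bezel, connector, daughtercard, fan, heatsink, pcb, retainer}
9. duct@(1, 3) [+x clear] — {backplane, bezel, connector, daughtercard, duct, fan, heatsink, pcb, retainer}
10. standoff@(2, 2) [+x clear] — {backplane, bezel, connector, daughtercard, duct, fan, heatsink, pcb, retainer, standoff}

pcb; backplane; connector; daughtercard; retainer; heatsink; bezel; fan; duct; standoff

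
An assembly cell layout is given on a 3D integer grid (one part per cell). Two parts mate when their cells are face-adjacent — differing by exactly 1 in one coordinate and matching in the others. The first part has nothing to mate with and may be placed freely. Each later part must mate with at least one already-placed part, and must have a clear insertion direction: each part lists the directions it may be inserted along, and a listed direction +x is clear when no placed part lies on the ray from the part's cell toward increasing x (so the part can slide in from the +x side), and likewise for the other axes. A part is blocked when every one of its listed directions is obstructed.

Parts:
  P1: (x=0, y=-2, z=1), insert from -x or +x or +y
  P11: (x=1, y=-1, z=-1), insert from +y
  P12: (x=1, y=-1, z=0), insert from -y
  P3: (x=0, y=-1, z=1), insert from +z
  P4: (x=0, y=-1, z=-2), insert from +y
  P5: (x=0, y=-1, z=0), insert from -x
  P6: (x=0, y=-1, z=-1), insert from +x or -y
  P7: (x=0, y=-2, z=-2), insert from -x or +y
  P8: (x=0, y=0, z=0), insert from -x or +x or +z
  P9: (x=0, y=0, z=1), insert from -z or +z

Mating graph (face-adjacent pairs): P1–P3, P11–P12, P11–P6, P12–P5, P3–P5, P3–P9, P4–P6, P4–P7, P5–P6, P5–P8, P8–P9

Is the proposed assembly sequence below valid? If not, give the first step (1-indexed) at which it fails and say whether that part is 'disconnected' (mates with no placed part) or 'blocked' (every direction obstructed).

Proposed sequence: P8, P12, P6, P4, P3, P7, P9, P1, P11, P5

1. P8@(0, 0, 0) [-x clear] — {P8}
2. P12@(1, -1, 0) — no placed neighbour ⇒ disconnected

Invalid at step 2 (disconnected)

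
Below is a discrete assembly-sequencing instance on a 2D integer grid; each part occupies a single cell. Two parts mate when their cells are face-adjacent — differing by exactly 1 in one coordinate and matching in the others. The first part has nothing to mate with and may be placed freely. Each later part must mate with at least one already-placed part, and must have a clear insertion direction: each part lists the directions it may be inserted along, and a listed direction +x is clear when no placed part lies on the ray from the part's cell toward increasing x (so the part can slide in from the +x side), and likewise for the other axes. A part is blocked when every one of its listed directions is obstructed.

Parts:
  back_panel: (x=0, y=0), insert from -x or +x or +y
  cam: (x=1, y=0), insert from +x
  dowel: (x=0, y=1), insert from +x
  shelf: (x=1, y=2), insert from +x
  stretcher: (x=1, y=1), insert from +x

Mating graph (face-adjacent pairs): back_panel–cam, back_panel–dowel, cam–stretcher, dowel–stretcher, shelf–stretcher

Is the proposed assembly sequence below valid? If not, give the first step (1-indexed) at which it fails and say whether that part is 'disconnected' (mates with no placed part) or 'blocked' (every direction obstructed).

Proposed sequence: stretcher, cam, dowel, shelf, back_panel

1. stretcher@(1, 1) [+x clear] — {stretcher}
2. cam@(1, 0) [+x clear] — {cam, stretcher}
3. dowel@(0, 1) — +x all obstructed ⇒ blocked

Invalid at step 3 (blocked)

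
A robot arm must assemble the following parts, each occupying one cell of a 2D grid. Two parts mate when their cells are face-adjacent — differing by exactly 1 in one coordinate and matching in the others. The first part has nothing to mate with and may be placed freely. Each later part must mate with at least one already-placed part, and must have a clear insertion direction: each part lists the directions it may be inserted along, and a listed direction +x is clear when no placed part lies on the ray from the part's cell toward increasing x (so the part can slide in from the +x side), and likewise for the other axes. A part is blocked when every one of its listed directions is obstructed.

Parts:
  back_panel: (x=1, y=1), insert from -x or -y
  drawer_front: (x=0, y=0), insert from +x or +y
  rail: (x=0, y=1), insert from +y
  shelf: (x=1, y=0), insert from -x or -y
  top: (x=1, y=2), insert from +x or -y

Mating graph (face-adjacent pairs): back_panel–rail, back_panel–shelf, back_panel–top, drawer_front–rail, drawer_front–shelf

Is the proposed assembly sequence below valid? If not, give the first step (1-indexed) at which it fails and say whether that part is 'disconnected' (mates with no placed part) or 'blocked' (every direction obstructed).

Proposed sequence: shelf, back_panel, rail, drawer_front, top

Invalid at step 4 (blocked)

1. shelf@(1, 0) [-x clear] — {shelf}
2. back_panel@(1, 1) [-x clear] — {back_panel, shelf}
3. rail@(0, 1) [+y clear] — {back_panel, rail, shelf}
4. drawer_front@(0, 0) — +x/+y all obstructed ⇒ blocked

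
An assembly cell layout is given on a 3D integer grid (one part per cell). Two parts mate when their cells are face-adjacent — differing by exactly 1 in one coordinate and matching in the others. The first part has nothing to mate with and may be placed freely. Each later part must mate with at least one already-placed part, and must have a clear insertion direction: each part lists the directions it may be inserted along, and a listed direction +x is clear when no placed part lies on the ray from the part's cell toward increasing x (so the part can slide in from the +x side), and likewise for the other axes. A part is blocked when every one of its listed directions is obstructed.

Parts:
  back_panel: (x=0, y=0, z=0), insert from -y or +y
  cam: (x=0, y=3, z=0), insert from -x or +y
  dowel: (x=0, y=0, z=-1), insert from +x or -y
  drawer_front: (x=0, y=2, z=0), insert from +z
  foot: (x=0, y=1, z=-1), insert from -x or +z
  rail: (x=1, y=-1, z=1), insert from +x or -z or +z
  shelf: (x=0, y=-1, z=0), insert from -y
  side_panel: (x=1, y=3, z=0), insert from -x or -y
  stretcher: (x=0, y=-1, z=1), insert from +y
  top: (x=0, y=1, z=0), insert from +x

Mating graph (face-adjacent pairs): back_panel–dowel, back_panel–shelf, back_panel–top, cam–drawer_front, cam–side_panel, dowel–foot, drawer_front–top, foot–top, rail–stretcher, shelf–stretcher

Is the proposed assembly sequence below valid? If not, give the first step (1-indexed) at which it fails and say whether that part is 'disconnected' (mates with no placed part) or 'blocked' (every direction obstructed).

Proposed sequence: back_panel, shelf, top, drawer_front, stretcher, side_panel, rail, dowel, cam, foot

Invalid at step 6 (disconnected)

1. back_panel@(0, 0, 0) [-y clear] — {back_panel}
2. shelf@(0, -1, 0) [-y clear] — {back_panel, shelf}
3. top@(0, 1, 0) [+x clear] — {back_panel, shelf, top}
4. drawer_front@(0, 2, 0) [+z clear] — {back_panel, drawer_front, shelf, top}
5. stretcher@(0, -1, 1) [+y clear] — {back_panel, drawer_front, shelf, stretcher, top}
6. side_panel@(1, 3, 0) — no placed neighbour ⇒ disconnected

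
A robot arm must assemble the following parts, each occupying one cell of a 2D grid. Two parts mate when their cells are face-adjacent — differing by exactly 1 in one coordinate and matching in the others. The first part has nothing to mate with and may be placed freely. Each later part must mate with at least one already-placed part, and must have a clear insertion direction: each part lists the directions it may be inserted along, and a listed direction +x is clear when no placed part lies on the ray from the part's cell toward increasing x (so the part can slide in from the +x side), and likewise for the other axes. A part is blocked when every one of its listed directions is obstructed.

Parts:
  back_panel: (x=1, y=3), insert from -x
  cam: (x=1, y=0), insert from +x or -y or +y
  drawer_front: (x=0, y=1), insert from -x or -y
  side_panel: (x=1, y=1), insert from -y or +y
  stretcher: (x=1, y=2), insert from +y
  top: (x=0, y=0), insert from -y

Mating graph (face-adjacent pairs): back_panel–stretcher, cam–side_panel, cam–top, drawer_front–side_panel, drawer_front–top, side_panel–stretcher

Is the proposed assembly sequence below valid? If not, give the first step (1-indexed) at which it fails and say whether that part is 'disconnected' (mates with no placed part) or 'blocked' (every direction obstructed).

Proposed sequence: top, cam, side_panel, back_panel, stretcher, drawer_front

Invalid at step 4 (disconnected)

1. top@(0, 0) [-y clear] — {top}
2. cam@(1, 0) [+x clear] — {cam, top}
3. side_panel@(1, 1) [+y clear] — {cam, side_panel, top}
4. back_panel@(1, 3) — no placed neighbour ⇒ disconnected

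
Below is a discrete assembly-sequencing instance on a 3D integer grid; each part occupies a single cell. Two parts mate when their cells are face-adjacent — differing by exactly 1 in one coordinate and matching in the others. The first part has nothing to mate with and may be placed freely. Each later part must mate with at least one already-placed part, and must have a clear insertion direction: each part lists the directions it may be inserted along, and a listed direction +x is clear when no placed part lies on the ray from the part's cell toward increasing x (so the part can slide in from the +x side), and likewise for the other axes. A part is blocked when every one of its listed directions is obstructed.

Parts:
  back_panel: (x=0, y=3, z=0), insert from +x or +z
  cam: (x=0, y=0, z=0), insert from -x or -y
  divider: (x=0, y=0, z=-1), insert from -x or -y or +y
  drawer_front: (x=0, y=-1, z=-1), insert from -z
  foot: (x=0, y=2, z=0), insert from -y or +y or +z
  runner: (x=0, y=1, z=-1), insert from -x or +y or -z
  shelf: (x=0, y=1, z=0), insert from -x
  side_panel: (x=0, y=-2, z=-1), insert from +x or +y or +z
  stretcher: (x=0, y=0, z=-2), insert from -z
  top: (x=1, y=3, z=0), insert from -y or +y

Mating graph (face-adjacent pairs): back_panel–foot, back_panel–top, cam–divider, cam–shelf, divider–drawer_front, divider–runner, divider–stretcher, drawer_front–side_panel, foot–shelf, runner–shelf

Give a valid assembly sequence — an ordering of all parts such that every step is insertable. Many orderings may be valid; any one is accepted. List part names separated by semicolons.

1. side_panel@(0, -2, -1) [+x clear] — {side_panel}
2. drawer_front@(0, -1, -1) [-z clear] — {drawer_front, side_panel}
3. divider@(0, 0, -1) [-x clear] — {divider, drawer_front, side_panel}
4. cam@(0, 0, 0) [-x clear] — {cam, divider, drawer_front, side_panel}
5. shelf@(0, 1, 0) [-x clear] — {cam, divider, drawer_front, shelf, side_panel}
6. foot@(0, 2, 0) [+y clear] — {cam, divider, drawer_front, foot, shelf, side_panel}
7. stretcher@(0, 0, -2) [-z clear] — {cam, divider, drawer_front, foot, shelf, side_panel, stretcher}
8. runner@(0, 1, -1) [-x clear] — {cam, divider, drawer_front, foot, runner, shelf, side_panel, stretcher}
9. back_panel@(0, 3, 0) [+x clear] — {back_panel, cam, divider, drawer_front, foot, runner, shelf, side_panel, stretcher}
10. top@(1, 3, 0) [-y clear] — {back_panel, cam, divider, drawer_front, foot, runner, shelf, side_panel, stretcher, top}

side_panel; drawer_front; divider; cam; shelf; foot; stretcher; runner; back_panel; top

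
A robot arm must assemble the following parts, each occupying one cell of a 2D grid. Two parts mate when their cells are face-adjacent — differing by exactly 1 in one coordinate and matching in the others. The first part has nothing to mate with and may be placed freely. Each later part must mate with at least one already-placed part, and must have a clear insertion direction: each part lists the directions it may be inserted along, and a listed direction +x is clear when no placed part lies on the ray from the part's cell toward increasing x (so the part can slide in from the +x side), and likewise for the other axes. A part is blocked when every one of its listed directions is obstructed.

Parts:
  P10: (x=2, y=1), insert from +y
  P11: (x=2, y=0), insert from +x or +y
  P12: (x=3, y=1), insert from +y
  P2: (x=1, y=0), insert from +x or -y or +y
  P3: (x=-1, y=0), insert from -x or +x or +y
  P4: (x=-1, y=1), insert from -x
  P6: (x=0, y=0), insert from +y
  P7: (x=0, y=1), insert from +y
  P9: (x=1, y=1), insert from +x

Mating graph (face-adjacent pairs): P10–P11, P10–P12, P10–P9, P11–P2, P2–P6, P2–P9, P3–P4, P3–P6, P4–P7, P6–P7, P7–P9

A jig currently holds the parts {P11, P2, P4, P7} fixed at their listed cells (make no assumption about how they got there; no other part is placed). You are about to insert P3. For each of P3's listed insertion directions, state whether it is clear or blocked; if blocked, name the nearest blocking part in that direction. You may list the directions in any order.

-x: ray from P3(-1, 0) has no placed part ⇒ clear
+x: nearest on ray is P2@(1, 0) ⇒ blocked
+y: nearest on ray is P4@(-1, 1) ⇒ blocked

+x: blocked by P2; +y: blocked by P4; -x: clear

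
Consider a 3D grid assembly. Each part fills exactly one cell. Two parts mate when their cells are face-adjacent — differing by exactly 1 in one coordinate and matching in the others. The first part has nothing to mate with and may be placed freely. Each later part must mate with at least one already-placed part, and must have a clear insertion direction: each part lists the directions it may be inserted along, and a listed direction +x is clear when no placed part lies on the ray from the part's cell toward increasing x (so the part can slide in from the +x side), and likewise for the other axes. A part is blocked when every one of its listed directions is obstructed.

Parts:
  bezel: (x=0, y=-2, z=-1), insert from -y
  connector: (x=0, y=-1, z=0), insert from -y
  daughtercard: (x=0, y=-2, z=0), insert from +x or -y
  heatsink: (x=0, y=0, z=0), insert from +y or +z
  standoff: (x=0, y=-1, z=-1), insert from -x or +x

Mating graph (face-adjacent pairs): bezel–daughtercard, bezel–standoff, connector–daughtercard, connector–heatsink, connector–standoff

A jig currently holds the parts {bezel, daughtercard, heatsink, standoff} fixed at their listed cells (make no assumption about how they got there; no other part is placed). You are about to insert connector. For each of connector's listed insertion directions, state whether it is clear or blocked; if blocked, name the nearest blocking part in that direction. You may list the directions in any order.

-y: nearest on ray is daughtercard@(0, -2, 0) ⇒ blocked

-y: blocked by daughtercard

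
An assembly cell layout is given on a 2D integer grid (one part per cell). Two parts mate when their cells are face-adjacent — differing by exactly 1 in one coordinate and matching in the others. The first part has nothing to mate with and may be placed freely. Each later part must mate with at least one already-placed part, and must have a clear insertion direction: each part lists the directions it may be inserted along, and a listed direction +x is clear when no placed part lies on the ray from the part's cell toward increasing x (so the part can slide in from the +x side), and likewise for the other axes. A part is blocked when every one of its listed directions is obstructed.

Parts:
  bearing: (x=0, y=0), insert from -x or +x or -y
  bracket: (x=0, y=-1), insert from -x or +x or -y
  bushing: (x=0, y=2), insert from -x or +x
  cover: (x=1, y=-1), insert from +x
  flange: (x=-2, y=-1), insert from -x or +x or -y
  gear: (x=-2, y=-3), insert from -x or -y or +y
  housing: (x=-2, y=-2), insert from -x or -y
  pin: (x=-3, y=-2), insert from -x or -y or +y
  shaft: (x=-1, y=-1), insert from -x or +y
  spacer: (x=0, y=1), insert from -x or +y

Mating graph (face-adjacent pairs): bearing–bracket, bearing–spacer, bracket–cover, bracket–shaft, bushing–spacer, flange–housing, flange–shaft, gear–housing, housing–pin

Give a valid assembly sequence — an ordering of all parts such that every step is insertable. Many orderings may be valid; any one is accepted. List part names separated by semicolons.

pin; housing; flange; shaft; bracket; cover; bearing; spacer; bushing; gear

1. pin@(-3, -2) [-x clear] — {pin}
2. housing@(-2, -2) [-y clear] — {housing, pin}
3. flange@(-2, -1) [-x clear] — {flange, housing, pin}
4. shaft@(-1, -1) [+y clear] — {flange, housing, pin, shaft}
5. bracket@(0, -1) [+x clear] — {bracket, flange, housing, pin, shaft}
6. cover@(1, -1) [+x clear] — {bracket, cover, flange, housing, pin, shaft}
7. bearing@(0, 0) [-x clear] — {bearing, bracket, cover, flange, housing, pin, shaft}
8. spacer@(0, 1) [-x clear] — {bearing, bracket, cover, flange, housing, pin, shaft, spacer}
9. bushing@(0, 2) [-x clear] — {bearing, bracket, bushing, cover, flange, housing, pin, shaft, spacer}
10. gear@(-2, -3) [-x clear] — {bearing, bracket, bushing, cover, flange, gear, housing, pin, shaft, spacer}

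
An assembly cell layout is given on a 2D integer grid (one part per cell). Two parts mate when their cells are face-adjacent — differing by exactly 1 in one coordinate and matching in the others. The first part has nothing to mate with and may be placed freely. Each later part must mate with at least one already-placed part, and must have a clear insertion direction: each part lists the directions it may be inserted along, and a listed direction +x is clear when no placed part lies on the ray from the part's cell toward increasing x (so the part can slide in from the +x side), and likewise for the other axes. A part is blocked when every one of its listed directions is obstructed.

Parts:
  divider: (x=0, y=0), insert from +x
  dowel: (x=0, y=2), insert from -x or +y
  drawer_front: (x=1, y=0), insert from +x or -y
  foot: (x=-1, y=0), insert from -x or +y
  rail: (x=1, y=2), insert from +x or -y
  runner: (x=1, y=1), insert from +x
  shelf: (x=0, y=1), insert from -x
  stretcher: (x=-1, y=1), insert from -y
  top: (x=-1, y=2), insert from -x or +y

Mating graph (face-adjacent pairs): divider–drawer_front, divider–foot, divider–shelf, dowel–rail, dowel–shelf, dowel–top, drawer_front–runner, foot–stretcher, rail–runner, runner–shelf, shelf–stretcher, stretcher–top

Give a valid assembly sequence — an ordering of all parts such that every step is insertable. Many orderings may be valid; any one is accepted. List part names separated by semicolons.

1. divider@(0, 0) [+x clear] — {divider}
2. drawer_front@(1, 0) [+x clear] — {divider, drawer_front}
3. runner@(1, 1) [+x clear] — {divider, drawer_front, runner}
4. rail@(1, 2) [+x clear] — {divider, drawer_front, rail, runner}
5. dowel@(0, 2) [-x clear] — {divider, dowel, drawer_front, rail, runner}
6. top@(-1, 2) [-x clear] — {divider, dowel, drawer_front, rail, runner, top}
7. shelf@(0, 1) [-x clear] — {divider, dowel, drawer_front, rail, runner, shelf, top}
8. stretcher@(-1, 1) [-y clear] — {divider, dowel, drawer_front, rail, runner, shelf, stretcher, top}
9. foot@(-1, 0) [-x clear] — {divider, dowel, drawer_front, foot, rail, runner, shelf, stretcher, top}

divider; drawer_front; runner; rail; dowel; top; shelf; stretcher; foot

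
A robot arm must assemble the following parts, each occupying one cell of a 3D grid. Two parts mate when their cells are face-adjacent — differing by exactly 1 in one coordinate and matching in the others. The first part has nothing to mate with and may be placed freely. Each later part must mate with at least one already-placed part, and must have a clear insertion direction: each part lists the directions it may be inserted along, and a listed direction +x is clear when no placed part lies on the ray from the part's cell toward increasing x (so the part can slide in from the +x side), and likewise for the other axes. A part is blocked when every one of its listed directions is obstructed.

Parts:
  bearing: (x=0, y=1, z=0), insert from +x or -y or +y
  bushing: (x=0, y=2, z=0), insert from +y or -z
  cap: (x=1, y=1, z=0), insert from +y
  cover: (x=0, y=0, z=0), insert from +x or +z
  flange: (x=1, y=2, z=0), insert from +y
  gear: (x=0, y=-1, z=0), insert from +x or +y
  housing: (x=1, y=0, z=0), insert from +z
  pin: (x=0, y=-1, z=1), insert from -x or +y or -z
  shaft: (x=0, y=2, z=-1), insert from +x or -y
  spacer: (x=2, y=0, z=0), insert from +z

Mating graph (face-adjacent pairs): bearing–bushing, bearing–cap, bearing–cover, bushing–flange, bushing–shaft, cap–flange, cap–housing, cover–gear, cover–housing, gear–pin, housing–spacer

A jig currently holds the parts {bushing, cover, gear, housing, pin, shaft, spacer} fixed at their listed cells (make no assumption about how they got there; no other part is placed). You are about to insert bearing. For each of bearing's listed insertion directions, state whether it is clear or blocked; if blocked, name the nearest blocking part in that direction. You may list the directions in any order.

+x: ray from bearing(0, 1, 0) has no placed part ⇒ clear
-y: nearest on ray is cover@(0, 0, 0) ⇒ blocked
+y: nearest on ray is bushing@(0, 2, 0) ⇒ blocked

+x: clear; +y: blocked by bushing; -y: blocked by cover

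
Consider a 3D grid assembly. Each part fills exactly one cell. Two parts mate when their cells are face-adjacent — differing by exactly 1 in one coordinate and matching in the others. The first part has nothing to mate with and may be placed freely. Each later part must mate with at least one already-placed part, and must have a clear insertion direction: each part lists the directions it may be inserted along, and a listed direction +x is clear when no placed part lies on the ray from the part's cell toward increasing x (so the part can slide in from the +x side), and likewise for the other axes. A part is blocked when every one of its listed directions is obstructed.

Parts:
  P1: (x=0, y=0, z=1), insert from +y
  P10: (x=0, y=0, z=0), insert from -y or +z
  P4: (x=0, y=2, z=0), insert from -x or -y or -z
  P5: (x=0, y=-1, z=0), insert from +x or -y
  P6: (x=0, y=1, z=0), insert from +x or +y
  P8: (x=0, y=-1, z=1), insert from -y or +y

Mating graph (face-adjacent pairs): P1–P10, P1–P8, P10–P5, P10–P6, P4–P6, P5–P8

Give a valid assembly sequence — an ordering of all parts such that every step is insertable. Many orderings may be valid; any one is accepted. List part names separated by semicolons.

P5; P8; P10; P1; P6; P4

1. P5@(0, -1, 0) [+x clear] — {P5}
2. P8@(0, -1, 1) [-y clear] — {P5, P8}
3. P10@(0, 0, 0) [+z clear] — {P10, P5, P8}
4. P1@(0, 0, 1) [+y clear] — {P1, P10, P5, P8}
5. P6@(0, 1, 0) [+x clear] — {P1, P10, P5, P6, P8}
6. P4@(0, 2, 0) [-x clear] — {P1, P10, P4, P5, P6, P8}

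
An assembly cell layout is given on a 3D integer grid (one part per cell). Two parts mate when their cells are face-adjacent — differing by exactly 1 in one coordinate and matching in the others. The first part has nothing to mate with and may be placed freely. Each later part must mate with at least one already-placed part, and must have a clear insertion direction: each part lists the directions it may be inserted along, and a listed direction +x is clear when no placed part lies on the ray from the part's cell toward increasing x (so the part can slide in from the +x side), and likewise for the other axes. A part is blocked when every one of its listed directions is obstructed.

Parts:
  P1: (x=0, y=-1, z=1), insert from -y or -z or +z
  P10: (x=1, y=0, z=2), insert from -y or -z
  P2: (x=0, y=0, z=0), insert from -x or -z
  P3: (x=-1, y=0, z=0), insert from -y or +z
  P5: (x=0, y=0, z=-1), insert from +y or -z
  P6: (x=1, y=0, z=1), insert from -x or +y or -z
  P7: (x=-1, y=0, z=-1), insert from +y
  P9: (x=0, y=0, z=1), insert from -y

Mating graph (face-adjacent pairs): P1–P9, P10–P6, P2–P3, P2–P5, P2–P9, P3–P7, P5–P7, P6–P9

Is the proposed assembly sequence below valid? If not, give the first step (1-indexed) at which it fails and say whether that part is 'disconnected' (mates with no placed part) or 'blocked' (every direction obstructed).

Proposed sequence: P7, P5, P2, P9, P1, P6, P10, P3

Valid

1. P7@(-1, 0, -1) [+y clear] — {P7}
2. P5@(0, 0, -1) [+y clear] — {P5, P7}
3. P2@(0, 0, 0) [-x clear] — {P2, P5, P7}
4. P9@(0, 0, 1) [-y clear] — {P2, P5, P7, P9}
5. P1@(0, -1, 1) [-y clear] — {P1, P2, P5, P7, P9}
6. P6@(1, 0, 1) [+y clear] — {P1, P2, P5, P6, P7, P9}
7. P10@(1, 0, 2) [-y clear] — {P1, P10, P2, P5, P6, P7, P9}
8. P3@(-1, 0, 0) [-y clear] — {P1, P10, P2, P3, P5, P6, P7, P9}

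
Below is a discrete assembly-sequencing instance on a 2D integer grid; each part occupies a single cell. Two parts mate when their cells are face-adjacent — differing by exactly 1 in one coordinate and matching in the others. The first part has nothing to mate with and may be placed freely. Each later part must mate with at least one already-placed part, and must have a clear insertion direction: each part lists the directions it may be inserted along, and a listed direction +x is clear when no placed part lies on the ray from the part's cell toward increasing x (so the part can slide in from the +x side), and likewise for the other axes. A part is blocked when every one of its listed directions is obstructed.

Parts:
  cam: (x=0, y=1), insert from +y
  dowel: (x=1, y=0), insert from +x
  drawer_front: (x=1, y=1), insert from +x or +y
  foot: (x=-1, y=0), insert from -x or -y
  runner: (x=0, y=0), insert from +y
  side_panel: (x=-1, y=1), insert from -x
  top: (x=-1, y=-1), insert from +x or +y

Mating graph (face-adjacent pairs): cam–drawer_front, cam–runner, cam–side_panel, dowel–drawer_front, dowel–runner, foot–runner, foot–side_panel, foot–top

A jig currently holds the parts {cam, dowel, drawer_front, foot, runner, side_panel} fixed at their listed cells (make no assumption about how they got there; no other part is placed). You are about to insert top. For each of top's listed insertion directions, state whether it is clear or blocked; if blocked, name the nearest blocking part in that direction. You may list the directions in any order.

+x: ray from top(-1, -1) has no placed part ⇒ clear
+y: nearest on ray is foot@(-1, 0) ⇒ blocked

+x: clear; +y: blocked by foot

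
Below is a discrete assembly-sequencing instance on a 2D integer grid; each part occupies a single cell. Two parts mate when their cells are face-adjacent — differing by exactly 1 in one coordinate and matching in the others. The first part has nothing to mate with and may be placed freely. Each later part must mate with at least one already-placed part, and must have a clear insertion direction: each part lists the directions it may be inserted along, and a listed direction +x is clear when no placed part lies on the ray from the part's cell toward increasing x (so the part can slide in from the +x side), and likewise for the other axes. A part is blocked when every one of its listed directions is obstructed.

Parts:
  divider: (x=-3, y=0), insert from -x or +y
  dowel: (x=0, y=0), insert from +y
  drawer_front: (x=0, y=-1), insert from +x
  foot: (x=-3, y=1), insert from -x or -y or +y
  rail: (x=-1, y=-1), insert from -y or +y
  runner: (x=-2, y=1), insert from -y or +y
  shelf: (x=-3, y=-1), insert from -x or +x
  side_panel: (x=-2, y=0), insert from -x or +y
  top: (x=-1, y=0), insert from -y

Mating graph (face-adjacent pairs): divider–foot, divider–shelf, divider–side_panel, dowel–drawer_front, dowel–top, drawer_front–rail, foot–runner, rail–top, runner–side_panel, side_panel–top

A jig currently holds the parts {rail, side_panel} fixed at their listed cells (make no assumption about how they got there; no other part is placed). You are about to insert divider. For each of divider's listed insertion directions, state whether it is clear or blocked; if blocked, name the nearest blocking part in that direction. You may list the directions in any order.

-x: ray from divider(-3, 0) has no placed part ⇒ clear
+y: ray from divider(-3, 0) has no placed part ⇒ clear

+y: clear; -x: clear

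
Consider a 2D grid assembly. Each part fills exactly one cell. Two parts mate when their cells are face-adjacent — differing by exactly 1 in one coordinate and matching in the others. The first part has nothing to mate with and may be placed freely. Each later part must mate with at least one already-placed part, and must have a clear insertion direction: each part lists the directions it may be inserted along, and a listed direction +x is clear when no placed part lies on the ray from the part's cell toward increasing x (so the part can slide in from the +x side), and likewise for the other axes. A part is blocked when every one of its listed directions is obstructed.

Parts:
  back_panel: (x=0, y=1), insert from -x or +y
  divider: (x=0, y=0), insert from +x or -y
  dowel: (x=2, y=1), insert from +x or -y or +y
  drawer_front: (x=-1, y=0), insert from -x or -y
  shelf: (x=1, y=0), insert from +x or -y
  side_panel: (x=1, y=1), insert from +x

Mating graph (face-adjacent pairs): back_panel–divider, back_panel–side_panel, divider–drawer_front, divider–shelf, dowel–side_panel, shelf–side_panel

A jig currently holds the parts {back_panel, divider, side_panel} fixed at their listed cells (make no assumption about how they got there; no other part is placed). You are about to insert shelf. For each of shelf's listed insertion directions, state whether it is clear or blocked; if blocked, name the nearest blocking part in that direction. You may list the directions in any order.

+x: clear; -y: clear

+x: ray from shelf(1, 0) has no placed part ⇒ clear
-y: ray from shelf(1, 0) has no placed part ⇒ clear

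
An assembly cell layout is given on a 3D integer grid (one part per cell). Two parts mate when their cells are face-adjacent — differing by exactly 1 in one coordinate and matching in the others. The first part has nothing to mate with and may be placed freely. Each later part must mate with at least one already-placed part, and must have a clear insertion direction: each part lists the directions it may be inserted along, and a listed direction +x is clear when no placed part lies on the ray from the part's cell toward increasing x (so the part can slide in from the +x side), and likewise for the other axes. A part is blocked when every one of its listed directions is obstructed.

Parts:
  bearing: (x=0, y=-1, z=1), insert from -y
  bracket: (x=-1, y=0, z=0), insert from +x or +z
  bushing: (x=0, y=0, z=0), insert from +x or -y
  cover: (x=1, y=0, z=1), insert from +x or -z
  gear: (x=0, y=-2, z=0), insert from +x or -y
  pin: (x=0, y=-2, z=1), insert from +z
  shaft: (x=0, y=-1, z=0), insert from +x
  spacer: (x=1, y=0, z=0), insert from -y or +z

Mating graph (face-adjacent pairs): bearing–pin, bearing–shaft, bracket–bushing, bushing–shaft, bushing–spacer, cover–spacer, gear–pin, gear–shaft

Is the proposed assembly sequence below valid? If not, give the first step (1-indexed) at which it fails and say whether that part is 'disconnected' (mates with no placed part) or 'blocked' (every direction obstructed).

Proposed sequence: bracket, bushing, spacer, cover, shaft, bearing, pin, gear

Valid

1. bracket@(-1, 0, 0) [+x clear] — {bracket}
2. bushing@(0, 0, 0) [+x clear] — {bracket, bushing}
3. spacer@(1, 0, 0) [-y clear] — {bracket, bushing, spacer}
4. cover@(1, 0, 1) [+x clear] — {bracket, bushing, cover, spacer}
5. shaft@(0, -1, 0) [+x clear] — {bracket, bushing, cover, shaft, spacer}
6. bearing@(0, -1, 1) [-y clear] — {bearing, bracket, bushing, cover, shaft, spacer}
7. pin@(0, -2, 1) [+z clear] — {bearing, bracket, bushing, cover, pin, shaft, spacer}
8. gear@(0, -2, 0) [+x clear] — {bearing, bracket, bushing, cover, gear, pin, shaft, spacer}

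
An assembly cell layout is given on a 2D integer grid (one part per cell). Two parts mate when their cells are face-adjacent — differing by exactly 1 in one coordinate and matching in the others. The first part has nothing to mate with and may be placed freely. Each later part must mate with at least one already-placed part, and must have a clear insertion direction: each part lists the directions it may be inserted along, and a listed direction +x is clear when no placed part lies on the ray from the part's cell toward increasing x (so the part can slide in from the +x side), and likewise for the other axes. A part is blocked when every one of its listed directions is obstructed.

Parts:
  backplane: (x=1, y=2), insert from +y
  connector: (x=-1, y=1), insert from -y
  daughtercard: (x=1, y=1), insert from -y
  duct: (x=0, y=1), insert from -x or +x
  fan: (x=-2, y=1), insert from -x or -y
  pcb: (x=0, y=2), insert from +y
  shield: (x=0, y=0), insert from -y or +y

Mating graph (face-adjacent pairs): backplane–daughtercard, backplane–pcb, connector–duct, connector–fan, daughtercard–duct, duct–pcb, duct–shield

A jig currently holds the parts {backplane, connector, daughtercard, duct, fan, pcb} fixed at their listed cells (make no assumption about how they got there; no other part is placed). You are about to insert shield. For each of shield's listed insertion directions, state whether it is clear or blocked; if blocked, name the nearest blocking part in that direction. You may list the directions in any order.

+y: blocked by duct; -y: clear

-y: ray from shield(0, 0) has no placed part ⇒ clear
+y: nearest on ray is duct@(0, 1) ⇒ blocked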